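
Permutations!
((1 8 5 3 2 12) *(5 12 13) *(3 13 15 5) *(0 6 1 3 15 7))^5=((0 6 1 8 12 3 2 7)(5 13 15))^5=(0 3 1 7 12 6 2 8)(5 15 13)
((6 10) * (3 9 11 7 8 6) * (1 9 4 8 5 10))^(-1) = ((1 9 11 7 5 10 3 4 8 6))^(-1) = (1 6 8 4 3 10 5 7 11 9)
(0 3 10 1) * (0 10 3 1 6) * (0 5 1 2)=(0 2)(1 10 6 5)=[2, 10, 0, 3, 4, 1, 5, 7, 8, 9, 6]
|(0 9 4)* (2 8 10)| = 3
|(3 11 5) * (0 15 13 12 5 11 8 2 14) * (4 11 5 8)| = 28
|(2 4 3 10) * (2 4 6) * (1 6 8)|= 12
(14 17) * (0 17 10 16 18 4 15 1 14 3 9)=(0 17 3 9)(1 14 10 16 18 4 15)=[17, 14, 2, 9, 15, 5, 6, 7, 8, 0, 16, 11, 12, 13, 10, 1, 18, 3, 4]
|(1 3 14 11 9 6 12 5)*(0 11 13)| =|(0 11 9 6 12 5 1 3 14 13)| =10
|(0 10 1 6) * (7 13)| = 4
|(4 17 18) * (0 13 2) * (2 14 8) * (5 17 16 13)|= |(0 5 17 18 4 16 13 14 8 2)|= 10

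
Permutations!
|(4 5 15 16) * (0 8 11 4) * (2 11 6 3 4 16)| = |(0 8 6 3 4 5 15 2 11 16)| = 10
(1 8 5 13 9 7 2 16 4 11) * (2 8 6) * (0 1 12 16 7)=(0 1 6 2 7 8 5 13 9)(4 11 12 16)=[1, 6, 7, 3, 11, 13, 2, 8, 5, 0, 10, 12, 16, 9, 14, 15, 4]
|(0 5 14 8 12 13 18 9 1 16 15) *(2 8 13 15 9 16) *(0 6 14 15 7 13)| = 45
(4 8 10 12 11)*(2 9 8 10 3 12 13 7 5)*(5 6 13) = (2 9 8 3 12 11 4 10 5)(6 13 7) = [0, 1, 9, 12, 10, 2, 13, 6, 3, 8, 5, 4, 11, 7]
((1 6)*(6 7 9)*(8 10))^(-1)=((1 7 9 6)(8 10))^(-1)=(1 6 9 7)(8 10)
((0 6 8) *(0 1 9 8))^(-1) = (0 6)(1 8 9)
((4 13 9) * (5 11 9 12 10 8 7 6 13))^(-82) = (4 11)(5 9)(6 12 8)(7 13 10)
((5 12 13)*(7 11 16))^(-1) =((5 12 13)(7 11 16))^(-1) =(5 13 12)(7 16 11)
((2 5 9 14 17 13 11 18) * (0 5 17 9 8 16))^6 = (0 8)(2 17 13 11 18)(5 16)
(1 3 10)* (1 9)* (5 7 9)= [0, 3, 2, 10, 4, 7, 6, 9, 8, 1, 5]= (1 3 10 5 7 9)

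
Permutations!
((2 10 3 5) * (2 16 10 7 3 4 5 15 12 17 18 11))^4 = (2 12)(3 18)(7 17)(11 15)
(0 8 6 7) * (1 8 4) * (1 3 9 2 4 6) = (0 6 7)(1 8)(2 4 3 9) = [6, 8, 4, 9, 3, 5, 7, 0, 1, 2]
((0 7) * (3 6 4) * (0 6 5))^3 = (0 4)(3 7)(5 6)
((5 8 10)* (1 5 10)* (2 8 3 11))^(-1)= (1 8 2 11 3 5)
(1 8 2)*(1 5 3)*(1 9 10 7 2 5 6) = [0, 8, 6, 9, 4, 3, 1, 2, 5, 10, 7] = (1 8 5 3 9 10 7 2 6)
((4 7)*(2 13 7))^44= ((2 13 7 4))^44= (13)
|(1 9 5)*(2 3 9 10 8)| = |(1 10 8 2 3 9 5)| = 7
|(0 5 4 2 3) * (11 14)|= |(0 5 4 2 3)(11 14)|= 10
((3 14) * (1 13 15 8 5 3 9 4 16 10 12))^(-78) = ((1 13 15 8 5 3 14 9 4 16 10 12))^(-78) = (1 14)(3 12)(4 15)(5 10)(8 16)(9 13)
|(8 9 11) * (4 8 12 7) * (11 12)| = 5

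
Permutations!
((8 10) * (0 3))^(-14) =(10)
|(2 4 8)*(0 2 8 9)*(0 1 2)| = |(1 2 4 9)| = 4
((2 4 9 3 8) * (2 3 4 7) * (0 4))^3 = ((0 4 9)(2 7)(3 8))^3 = (9)(2 7)(3 8)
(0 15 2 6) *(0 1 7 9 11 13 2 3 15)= (1 7 9 11 13 2 6)(3 15)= [0, 7, 6, 15, 4, 5, 1, 9, 8, 11, 10, 13, 12, 2, 14, 3]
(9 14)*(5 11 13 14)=(5 11 13 14 9)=[0, 1, 2, 3, 4, 11, 6, 7, 8, 5, 10, 13, 12, 14, 9]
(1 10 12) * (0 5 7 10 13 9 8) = [5, 13, 2, 3, 4, 7, 6, 10, 0, 8, 12, 11, 1, 9] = (0 5 7 10 12 1 13 9 8)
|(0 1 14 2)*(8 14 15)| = |(0 1 15 8 14 2)| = 6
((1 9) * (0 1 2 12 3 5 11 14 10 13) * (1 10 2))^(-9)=(1 9)(2 5)(3 14)(11 12)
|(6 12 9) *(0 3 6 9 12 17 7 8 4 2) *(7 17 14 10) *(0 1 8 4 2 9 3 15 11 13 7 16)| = 12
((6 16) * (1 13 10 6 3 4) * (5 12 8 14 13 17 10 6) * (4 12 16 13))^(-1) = (1 4 14 8 12 3 16 5 10 17)(6 13)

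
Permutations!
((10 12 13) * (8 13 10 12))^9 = (8 13 12 10)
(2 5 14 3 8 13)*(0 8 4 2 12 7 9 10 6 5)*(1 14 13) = (0 8 1 14 3 4 2)(5 13 12 7 9 10 6) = [8, 14, 0, 4, 2, 13, 5, 9, 1, 10, 6, 11, 7, 12, 3]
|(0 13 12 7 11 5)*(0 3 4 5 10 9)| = |(0 13 12 7 11 10 9)(3 4 5)| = 21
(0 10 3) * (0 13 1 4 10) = (1 4 10 3 13) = [0, 4, 2, 13, 10, 5, 6, 7, 8, 9, 3, 11, 12, 1]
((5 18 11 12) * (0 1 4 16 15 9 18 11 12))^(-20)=((0 1 4 16 15 9 18 12 5 11))^(-20)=(18)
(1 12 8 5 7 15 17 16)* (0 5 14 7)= (0 5)(1 12 8 14 7 15 17 16)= [5, 12, 2, 3, 4, 0, 6, 15, 14, 9, 10, 11, 8, 13, 7, 17, 1, 16]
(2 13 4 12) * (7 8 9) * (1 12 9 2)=(1 12)(2 13 4 9 7 8)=[0, 12, 13, 3, 9, 5, 6, 8, 2, 7, 10, 11, 1, 4]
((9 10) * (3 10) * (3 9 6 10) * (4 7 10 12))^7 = (4 10 12 7 6) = ((4 7 10 6 12))^7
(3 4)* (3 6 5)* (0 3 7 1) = (0 3 4 6 5 7 1) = [3, 0, 2, 4, 6, 7, 5, 1]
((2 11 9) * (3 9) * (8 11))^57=((2 8 11 3 9))^57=(2 11 9 8 3)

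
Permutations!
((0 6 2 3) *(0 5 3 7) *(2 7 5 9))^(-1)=((0 6 7)(2 5 3 9))^(-1)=(0 7 6)(2 9 3 5)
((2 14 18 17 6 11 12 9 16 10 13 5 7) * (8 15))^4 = (2 6 16 7 17 9 5 18 12 13 14 11 10)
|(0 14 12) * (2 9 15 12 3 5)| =8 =|(0 14 3 5 2 9 15 12)|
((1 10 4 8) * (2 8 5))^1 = (1 10 4 5 2 8)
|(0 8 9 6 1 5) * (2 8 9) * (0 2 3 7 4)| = |(0 9 6 1 5 2 8 3 7 4)| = 10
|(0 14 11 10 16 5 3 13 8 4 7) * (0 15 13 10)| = |(0 14 11)(3 10 16 5)(4 7 15 13 8)| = 60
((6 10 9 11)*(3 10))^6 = (3 10 9 11 6)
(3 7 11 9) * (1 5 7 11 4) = [0, 5, 2, 11, 1, 7, 6, 4, 8, 3, 10, 9] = (1 5 7 4)(3 11 9)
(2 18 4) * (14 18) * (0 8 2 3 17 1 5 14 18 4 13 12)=(0 8 2 18 13 12)(1 5 14 4 3 17)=[8, 5, 18, 17, 3, 14, 6, 7, 2, 9, 10, 11, 0, 12, 4, 15, 16, 1, 13]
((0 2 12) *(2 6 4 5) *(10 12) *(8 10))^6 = ((0 6 4 5 2 8 10 12))^6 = (0 10 2 4)(5 6 12 8)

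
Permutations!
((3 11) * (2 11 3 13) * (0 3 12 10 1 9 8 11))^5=(0 9)(1 2)(3 8)(10 13)(11 12)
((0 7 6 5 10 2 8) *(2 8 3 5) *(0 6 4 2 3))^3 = ((0 7 4 2)(3 5 10 8 6))^3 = (0 2 4 7)(3 8 5 6 10)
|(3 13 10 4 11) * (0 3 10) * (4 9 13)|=|(0 3 4 11 10 9 13)|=7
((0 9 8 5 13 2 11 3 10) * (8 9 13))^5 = (0 10 3 11 2 13)(5 8) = ((0 13 2 11 3 10)(5 8))^5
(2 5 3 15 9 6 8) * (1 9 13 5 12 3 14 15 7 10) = (1 9 6 8 2 12 3 7 10)(5 14 15 13) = [0, 9, 12, 7, 4, 14, 8, 10, 2, 6, 1, 11, 3, 5, 15, 13]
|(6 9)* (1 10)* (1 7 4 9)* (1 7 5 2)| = |(1 10 5 2)(4 9 6 7)| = 4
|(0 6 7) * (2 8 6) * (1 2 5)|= |(0 5 1 2 8 6 7)|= 7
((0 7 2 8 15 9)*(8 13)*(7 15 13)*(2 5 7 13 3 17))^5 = ((0 15 9)(2 13 8 3 17)(5 7))^5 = (17)(0 9 15)(5 7)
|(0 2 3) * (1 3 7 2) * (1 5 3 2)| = 3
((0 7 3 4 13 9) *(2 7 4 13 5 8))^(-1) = (0 9 13 3 7 2 8 5 4)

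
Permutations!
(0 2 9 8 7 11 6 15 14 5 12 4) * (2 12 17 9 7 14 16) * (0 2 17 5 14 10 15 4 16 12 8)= (0 8 10 15 12 16 17 9)(2 7 11 6 4)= [8, 1, 7, 3, 2, 5, 4, 11, 10, 0, 15, 6, 16, 13, 14, 12, 17, 9]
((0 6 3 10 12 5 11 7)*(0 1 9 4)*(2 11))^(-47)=((0 6 3 10 12 5 2 11 7 1 9 4))^(-47)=(0 6 3 10 12 5 2 11 7 1 9 4)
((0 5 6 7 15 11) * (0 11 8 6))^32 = (15)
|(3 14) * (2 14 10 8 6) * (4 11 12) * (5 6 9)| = 24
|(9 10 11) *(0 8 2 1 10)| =|(0 8 2 1 10 11 9)| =7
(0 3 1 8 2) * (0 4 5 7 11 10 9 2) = (0 3 1 8)(2 4 5 7 11 10 9) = [3, 8, 4, 1, 5, 7, 6, 11, 0, 2, 9, 10]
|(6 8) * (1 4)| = |(1 4)(6 8)| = 2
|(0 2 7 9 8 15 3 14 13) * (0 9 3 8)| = 14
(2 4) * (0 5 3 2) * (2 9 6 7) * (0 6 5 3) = (0 3 9 5)(2 4 6 7) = [3, 1, 4, 9, 6, 0, 7, 2, 8, 5]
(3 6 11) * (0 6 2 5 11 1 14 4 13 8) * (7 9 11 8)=[6, 14, 5, 2, 13, 8, 1, 9, 0, 11, 10, 3, 12, 7, 4]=(0 6 1 14 4 13 7 9 11 3 2 5 8)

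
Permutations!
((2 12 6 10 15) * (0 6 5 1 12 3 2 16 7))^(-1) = (0 7 16 15 10 6)(1 5 12)(2 3)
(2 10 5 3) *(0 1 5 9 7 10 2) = (0 1 5 3)(7 10 9) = [1, 5, 2, 0, 4, 3, 6, 10, 8, 7, 9]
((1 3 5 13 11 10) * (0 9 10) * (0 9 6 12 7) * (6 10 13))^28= (0 5)(1 12)(3 7)(6 10)(9 13 11)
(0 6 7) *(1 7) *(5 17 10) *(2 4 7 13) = (0 6 1 13 2 4 7)(5 17 10) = [6, 13, 4, 3, 7, 17, 1, 0, 8, 9, 5, 11, 12, 2, 14, 15, 16, 10]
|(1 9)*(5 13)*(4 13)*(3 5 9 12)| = |(1 12 3 5 4 13 9)| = 7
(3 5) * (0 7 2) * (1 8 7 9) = (0 9 1 8 7 2)(3 5) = [9, 8, 0, 5, 4, 3, 6, 2, 7, 1]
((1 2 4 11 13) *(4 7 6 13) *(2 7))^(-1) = (1 13 6 7)(4 11)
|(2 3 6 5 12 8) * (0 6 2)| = |(0 6 5 12 8)(2 3)| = 10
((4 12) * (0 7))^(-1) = ((0 7)(4 12))^(-1) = (0 7)(4 12)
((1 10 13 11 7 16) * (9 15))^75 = (1 11)(7 10)(9 15)(13 16)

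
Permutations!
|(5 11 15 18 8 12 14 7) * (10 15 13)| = |(5 11 13 10 15 18 8 12 14 7)| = 10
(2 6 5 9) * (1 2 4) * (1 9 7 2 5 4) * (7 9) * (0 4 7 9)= (0 4 9 1 5)(2 6 7)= [4, 5, 6, 3, 9, 0, 7, 2, 8, 1]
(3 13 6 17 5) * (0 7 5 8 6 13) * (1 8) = (0 7 5 3)(1 8 6 17) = [7, 8, 2, 0, 4, 3, 17, 5, 6, 9, 10, 11, 12, 13, 14, 15, 16, 1]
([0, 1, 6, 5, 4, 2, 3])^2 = [0, 1, 3, 2, 4, 6, 5]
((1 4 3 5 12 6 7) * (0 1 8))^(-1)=(0 8 7 6 12 5 3 4 1)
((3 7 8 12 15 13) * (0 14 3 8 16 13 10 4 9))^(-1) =((0 14 3 7 16 13 8 12 15 10 4 9))^(-1) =(0 9 4 10 15 12 8 13 16 7 3 14)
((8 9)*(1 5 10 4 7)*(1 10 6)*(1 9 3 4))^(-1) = (1 10 7 4 3 8 9 6 5)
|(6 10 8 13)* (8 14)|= 5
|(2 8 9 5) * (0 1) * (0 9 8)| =|(0 1 9 5 2)| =5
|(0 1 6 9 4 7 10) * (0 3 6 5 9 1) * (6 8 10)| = 6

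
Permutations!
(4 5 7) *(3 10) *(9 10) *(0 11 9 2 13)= (0 11 9 10 3 2 13)(4 5 7)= [11, 1, 13, 2, 5, 7, 6, 4, 8, 10, 3, 9, 12, 0]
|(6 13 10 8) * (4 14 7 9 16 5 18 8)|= |(4 14 7 9 16 5 18 8 6 13 10)|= 11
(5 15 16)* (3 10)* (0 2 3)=(0 2 3 10)(5 15 16)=[2, 1, 3, 10, 4, 15, 6, 7, 8, 9, 0, 11, 12, 13, 14, 16, 5]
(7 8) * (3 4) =[0, 1, 2, 4, 3, 5, 6, 8, 7] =(3 4)(7 8)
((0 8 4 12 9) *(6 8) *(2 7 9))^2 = (0 8 12 7)(2 9 6 4)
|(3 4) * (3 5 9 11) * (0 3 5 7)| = 12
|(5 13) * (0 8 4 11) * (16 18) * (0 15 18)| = 14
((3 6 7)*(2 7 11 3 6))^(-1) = ((2 7 6 11 3))^(-1) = (2 3 11 6 7)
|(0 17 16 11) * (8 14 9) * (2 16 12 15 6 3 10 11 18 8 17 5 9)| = 10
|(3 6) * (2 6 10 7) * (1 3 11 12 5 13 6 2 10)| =|(1 3)(5 13 6 11 12)(7 10)| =10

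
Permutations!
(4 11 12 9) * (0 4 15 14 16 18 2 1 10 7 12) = (0 4 11)(1 10 7 12 9 15 14 16 18 2) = [4, 10, 1, 3, 11, 5, 6, 12, 8, 15, 7, 0, 9, 13, 16, 14, 18, 17, 2]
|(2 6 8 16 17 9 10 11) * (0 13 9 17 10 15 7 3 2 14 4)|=14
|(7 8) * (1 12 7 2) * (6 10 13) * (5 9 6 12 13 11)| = 30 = |(1 13 12 7 8 2)(5 9 6 10 11)|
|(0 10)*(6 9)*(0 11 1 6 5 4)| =8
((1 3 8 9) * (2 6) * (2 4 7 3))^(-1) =((1 2 6 4 7 3 8 9))^(-1) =(1 9 8 3 7 4 6 2)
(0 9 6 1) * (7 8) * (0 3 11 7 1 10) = (0 9 6 10)(1 3 11 7 8) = [9, 3, 2, 11, 4, 5, 10, 8, 1, 6, 0, 7]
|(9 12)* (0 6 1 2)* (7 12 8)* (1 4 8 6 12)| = 9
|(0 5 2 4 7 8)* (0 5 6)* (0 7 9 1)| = |(0 6 7 8 5 2 4 9 1)| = 9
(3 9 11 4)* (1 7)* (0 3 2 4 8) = (0 3 9 11 8)(1 7)(2 4) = [3, 7, 4, 9, 2, 5, 6, 1, 0, 11, 10, 8]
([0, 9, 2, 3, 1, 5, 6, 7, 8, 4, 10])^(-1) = [0, 4, 2, 3, 9, 5, 6, 7, 8, 1, 10]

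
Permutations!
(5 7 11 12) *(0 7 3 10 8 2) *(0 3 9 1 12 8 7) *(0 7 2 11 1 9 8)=(0 7 1 12 5 8 11)(2 3 10)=[7, 12, 3, 10, 4, 8, 6, 1, 11, 9, 2, 0, 5]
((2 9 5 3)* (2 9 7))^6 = ((2 7)(3 9 5))^6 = (9)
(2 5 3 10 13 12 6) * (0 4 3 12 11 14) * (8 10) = (0 4 3 8 10 13 11 14)(2 5 12 6) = [4, 1, 5, 8, 3, 12, 2, 7, 10, 9, 13, 14, 6, 11, 0]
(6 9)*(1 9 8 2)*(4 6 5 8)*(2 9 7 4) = (1 7 4 6 2)(5 8 9) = [0, 7, 1, 3, 6, 8, 2, 4, 9, 5]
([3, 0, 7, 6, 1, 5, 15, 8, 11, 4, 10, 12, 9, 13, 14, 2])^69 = [9, 12, 3, 4, 11, 5, 1, 6, 15, 8, 10, 2, 7, 13, 14, 0]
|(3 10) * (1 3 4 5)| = |(1 3 10 4 5)| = 5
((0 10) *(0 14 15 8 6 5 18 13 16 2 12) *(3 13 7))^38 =((0 10 14 15 8 6 5 18 7 3 13 16 2 12))^38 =(0 13 5 14 2 7 8)(3 6 10 16 18 15 12)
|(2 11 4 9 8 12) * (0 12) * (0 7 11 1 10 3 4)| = 11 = |(0 12 2 1 10 3 4 9 8 7 11)|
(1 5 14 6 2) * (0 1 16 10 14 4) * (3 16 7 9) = (0 1 5 4)(2 7 9 3 16 10 14 6) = [1, 5, 7, 16, 0, 4, 2, 9, 8, 3, 14, 11, 12, 13, 6, 15, 10]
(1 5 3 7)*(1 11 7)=(1 5 3)(7 11)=[0, 5, 2, 1, 4, 3, 6, 11, 8, 9, 10, 7]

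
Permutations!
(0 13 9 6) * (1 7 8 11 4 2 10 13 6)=(0 6)(1 7 8 11 4 2 10 13 9)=[6, 7, 10, 3, 2, 5, 0, 8, 11, 1, 13, 4, 12, 9]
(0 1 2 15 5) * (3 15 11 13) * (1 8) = (0 8 1 2 11 13 3 15 5) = [8, 2, 11, 15, 4, 0, 6, 7, 1, 9, 10, 13, 12, 3, 14, 5]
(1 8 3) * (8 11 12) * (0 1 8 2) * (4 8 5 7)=(0 1 11 12 2)(3 5 7 4 8)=[1, 11, 0, 5, 8, 7, 6, 4, 3, 9, 10, 12, 2]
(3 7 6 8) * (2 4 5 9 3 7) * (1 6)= [0, 6, 4, 2, 5, 9, 8, 1, 7, 3]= (1 6 8 7)(2 4 5 9 3)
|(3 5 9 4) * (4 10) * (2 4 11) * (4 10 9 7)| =|(2 10 11)(3 5 7 4)| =12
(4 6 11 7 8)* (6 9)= [0, 1, 2, 3, 9, 5, 11, 8, 4, 6, 10, 7]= (4 9 6 11 7 8)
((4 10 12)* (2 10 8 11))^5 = ((2 10 12 4 8 11))^5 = (2 11 8 4 12 10)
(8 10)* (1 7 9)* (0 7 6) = (0 7 9 1 6)(8 10) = [7, 6, 2, 3, 4, 5, 0, 9, 10, 1, 8]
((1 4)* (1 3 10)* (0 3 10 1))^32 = ((0 3 1 4 10))^32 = (0 1 10 3 4)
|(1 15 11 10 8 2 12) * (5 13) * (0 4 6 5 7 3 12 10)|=33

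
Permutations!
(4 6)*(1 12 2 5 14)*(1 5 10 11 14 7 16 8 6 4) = (1 12 2 10 11 14 5 7 16 8 6) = [0, 12, 10, 3, 4, 7, 1, 16, 6, 9, 11, 14, 2, 13, 5, 15, 8]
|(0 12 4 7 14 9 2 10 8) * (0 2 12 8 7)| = 9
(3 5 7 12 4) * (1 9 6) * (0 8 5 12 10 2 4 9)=(0 8 5 7 10 2 4 3 12 9 6 1)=[8, 0, 4, 12, 3, 7, 1, 10, 5, 6, 2, 11, 9]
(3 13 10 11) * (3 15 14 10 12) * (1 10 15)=(1 10 11)(3 13 12)(14 15)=[0, 10, 2, 13, 4, 5, 6, 7, 8, 9, 11, 1, 3, 12, 15, 14]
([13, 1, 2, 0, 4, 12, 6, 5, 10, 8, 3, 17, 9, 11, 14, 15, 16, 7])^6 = (0 12 13 9 11 8 17 10 7 3 5)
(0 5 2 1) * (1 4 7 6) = (0 5 2 4 7 6 1) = [5, 0, 4, 3, 7, 2, 1, 6]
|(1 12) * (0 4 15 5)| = |(0 4 15 5)(1 12)| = 4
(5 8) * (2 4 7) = (2 4 7)(5 8) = [0, 1, 4, 3, 7, 8, 6, 2, 5]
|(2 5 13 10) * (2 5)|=|(5 13 10)|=3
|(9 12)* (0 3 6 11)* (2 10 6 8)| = |(0 3 8 2 10 6 11)(9 12)| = 14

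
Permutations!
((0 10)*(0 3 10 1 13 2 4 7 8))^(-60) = (0 2 8 13 7 1 4)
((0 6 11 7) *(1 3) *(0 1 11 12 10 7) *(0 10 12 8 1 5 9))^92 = ((12)(0 6 8 1 3 11 10 7 5 9))^92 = (12)(0 8 3 10 5)(1 11 7 9 6)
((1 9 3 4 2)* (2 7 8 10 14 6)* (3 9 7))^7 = (14)(3 4)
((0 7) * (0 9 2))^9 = (0 7 9 2)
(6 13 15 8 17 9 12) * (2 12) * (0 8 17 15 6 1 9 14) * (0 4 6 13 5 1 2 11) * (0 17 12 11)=(0 8 15 12 2 11 17 14 4 6 5 1 9)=[8, 9, 11, 3, 6, 1, 5, 7, 15, 0, 10, 17, 2, 13, 4, 12, 16, 14]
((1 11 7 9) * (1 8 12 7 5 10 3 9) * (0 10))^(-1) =(0 5 11 1 7 12 8 9 3 10)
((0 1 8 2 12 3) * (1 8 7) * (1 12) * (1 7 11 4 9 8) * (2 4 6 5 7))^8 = ((0 1 11 6 5 7 12 3)(4 9 8))^8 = (12)(4 8 9)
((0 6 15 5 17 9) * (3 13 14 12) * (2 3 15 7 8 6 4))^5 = (0 14 9 13 17 3 5 2 15 4 12)(6 8 7)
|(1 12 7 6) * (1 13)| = |(1 12 7 6 13)| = 5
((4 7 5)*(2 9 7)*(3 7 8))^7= ((2 9 8 3 7 5 4))^7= (9)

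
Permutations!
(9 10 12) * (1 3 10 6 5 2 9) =(1 3 10 12)(2 9 6 5) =[0, 3, 9, 10, 4, 2, 5, 7, 8, 6, 12, 11, 1]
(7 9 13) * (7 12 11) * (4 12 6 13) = [0, 1, 2, 3, 12, 5, 13, 9, 8, 4, 10, 7, 11, 6] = (4 12 11 7 9)(6 13)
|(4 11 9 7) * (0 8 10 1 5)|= 20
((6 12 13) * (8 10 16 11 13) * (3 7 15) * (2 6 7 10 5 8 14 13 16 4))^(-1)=(2 4 10 3 15 7 13 14 12 6)(5 8)(11 16)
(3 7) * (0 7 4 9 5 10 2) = (0 7 3 4 9 5 10 2) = [7, 1, 0, 4, 9, 10, 6, 3, 8, 5, 2]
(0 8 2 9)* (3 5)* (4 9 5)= (0 8 2 5 3 4 9)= [8, 1, 5, 4, 9, 3, 6, 7, 2, 0]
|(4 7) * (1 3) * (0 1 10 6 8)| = |(0 1 3 10 6 8)(4 7)| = 6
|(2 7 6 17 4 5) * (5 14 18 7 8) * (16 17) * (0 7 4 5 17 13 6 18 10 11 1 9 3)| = 60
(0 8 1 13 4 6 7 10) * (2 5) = [8, 13, 5, 3, 6, 2, 7, 10, 1, 9, 0, 11, 12, 4] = (0 8 1 13 4 6 7 10)(2 5)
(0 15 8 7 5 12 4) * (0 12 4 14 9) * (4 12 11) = [15, 1, 2, 3, 11, 12, 6, 5, 7, 0, 10, 4, 14, 13, 9, 8] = (0 15 8 7 5 12 14 9)(4 11)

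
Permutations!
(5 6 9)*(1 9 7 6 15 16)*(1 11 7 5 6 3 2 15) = [0, 9, 15, 2, 4, 1, 5, 3, 8, 6, 10, 7, 12, 13, 14, 16, 11] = (1 9 6 5)(2 15 16 11 7 3)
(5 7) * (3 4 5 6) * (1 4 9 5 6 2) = (1 4 6 3 9 5 7 2) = [0, 4, 1, 9, 6, 7, 3, 2, 8, 5]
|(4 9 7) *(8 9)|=4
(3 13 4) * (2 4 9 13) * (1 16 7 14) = [0, 16, 4, 2, 3, 5, 6, 14, 8, 13, 10, 11, 12, 9, 1, 15, 7] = (1 16 7 14)(2 4 3)(9 13)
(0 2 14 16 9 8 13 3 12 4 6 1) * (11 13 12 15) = (0 2 14 16 9 8 12 4 6 1)(3 15 11 13) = [2, 0, 14, 15, 6, 5, 1, 7, 12, 8, 10, 13, 4, 3, 16, 11, 9]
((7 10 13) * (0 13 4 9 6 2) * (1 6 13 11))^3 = (0 6 11 2 1)(4 7 9 10 13)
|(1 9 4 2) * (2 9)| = |(1 2)(4 9)| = 2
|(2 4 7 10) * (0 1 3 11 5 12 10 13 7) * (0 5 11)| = |(0 1 3)(2 4 5 12 10)(7 13)| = 30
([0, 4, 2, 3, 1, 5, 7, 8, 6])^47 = (1 4)(6 8 7)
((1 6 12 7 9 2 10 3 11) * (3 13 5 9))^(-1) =(1 11 3 7 12 6)(2 9 5 13 10)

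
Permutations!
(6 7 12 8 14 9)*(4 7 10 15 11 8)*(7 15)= (4 15 11 8 14 9 6 10 7 12)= [0, 1, 2, 3, 15, 5, 10, 12, 14, 6, 7, 8, 4, 13, 9, 11]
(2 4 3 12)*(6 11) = (2 4 3 12)(6 11) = [0, 1, 4, 12, 3, 5, 11, 7, 8, 9, 10, 6, 2]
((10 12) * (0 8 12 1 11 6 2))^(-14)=(0 12 1 6)(2 8 10 11)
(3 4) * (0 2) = (0 2)(3 4) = [2, 1, 0, 4, 3]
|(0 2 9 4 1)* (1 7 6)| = |(0 2 9 4 7 6 1)| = 7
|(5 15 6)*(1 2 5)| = 5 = |(1 2 5 15 6)|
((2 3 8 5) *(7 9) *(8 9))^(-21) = ((2 3 9 7 8 5))^(-21) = (2 7)(3 8)(5 9)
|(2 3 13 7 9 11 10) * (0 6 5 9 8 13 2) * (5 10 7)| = 6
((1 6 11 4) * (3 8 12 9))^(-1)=((1 6 11 4)(3 8 12 9))^(-1)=(1 4 11 6)(3 9 12 8)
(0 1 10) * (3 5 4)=(0 1 10)(3 5 4)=[1, 10, 2, 5, 3, 4, 6, 7, 8, 9, 0]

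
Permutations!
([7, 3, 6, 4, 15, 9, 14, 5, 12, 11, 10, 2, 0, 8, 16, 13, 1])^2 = [5, 4, 14, 15, 13, 11, 16, 9, 0, 2, 10, 6, 7, 12, 1, 8, 3]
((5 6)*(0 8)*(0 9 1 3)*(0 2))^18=(9)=((0 8 9 1 3 2)(5 6))^18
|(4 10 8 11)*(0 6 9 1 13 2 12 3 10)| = 12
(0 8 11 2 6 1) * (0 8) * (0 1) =(0 1 8 11 2 6) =[1, 8, 6, 3, 4, 5, 0, 7, 11, 9, 10, 2]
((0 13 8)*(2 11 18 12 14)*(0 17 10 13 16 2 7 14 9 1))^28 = (0 18)(1 11)(2 9)(12 16)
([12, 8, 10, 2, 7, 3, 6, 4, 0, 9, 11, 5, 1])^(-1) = (0 8 1 12)(2 3 5 11 10)(4 7)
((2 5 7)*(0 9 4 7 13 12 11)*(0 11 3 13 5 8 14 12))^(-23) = (0 12 2 9 3 8 4 13 14 7)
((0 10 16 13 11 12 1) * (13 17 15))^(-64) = (0 1 12 11 13 15 17 16 10)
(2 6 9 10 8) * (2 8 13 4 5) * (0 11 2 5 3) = [11, 1, 6, 0, 3, 5, 9, 7, 8, 10, 13, 2, 12, 4] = (0 11 2 6 9 10 13 4 3)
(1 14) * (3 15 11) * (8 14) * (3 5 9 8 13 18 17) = (1 13 18 17 3 15 11 5 9 8 14) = [0, 13, 2, 15, 4, 9, 6, 7, 14, 8, 10, 5, 12, 18, 1, 11, 16, 3, 17]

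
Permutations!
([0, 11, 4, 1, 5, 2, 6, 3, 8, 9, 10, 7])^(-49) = (1 3 7 11)(2 5 4)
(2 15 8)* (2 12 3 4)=[0, 1, 15, 4, 2, 5, 6, 7, 12, 9, 10, 11, 3, 13, 14, 8]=(2 15 8 12 3 4)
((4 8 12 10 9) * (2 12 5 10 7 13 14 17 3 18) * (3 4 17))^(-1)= ((2 12 7 13 14 3 18)(4 8 5 10 9 17))^(-1)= (2 18 3 14 13 7 12)(4 17 9 10 5 8)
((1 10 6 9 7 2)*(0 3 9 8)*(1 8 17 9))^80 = (17)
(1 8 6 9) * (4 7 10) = [0, 8, 2, 3, 7, 5, 9, 10, 6, 1, 4] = (1 8 6 9)(4 7 10)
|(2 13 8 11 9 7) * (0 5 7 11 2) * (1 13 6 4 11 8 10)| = 6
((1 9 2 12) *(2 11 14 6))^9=((1 9 11 14 6 2 12))^9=(1 11 6 12 9 14 2)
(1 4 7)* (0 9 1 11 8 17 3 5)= (0 9 1 4 7 11 8 17 3 5)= [9, 4, 2, 5, 7, 0, 6, 11, 17, 1, 10, 8, 12, 13, 14, 15, 16, 3]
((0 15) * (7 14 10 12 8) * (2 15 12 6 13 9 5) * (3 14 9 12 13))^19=((0 13 12 8 7 9 5 2 15)(3 14 10 6))^19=(0 13 12 8 7 9 5 2 15)(3 6 10 14)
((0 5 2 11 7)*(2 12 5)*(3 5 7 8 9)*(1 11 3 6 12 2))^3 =(0 8 12 1 9 7 11 6)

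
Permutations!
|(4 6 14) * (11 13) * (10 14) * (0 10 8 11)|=8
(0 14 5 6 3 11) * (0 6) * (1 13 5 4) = (0 14 4 1 13 5)(3 11 6) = [14, 13, 2, 11, 1, 0, 3, 7, 8, 9, 10, 6, 12, 5, 4]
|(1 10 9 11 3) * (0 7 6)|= |(0 7 6)(1 10 9 11 3)|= 15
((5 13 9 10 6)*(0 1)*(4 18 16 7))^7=((0 1)(4 18 16 7)(5 13 9 10 6))^7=(0 1)(4 7 16 18)(5 9 6 13 10)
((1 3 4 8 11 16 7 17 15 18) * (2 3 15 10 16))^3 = (18)(2 8 3 11 4)(7 16 10 17)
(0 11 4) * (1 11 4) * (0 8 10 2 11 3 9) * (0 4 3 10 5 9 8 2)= [3, 10, 11, 8, 2, 9, 6, 7, 5, 4, 0, 1]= (0 3 8 5 9 4 2 11 1 10)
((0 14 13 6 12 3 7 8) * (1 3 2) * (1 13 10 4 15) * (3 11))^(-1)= (0 8 7 3 11 1 15 4 10 14)(2 12 6 13)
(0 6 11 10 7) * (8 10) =(0 6 11 8 10 7) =[6, 1, 2, 3, 4, 5, 11, 0, 10, 9, 7, 8]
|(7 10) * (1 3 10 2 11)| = |(1 3 10 7 2 11)| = 6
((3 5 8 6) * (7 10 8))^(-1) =(3 6 8 10 7 5)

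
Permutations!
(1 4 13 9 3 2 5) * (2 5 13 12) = (1 4 12 2 13 9 3 5) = [0, 4, 13, 5, 12, 1, 6, 7, 8, 3, 10, 11, 2, 9]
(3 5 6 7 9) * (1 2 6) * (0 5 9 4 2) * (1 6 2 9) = (0 5 6 7 4 9 3 1) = [5, 0, 2, 1, 9, 6, 7, 4, 8, 3]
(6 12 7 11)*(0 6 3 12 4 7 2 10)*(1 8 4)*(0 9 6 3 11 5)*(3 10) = (0 10 9 6 1 8 4 7 5)(2 3 12) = [10, 8, 3, 12, 7, 0, 1, 5, 4, 6, 9, 11, 2]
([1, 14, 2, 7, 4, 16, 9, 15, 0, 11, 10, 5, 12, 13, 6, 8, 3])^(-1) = (0 8 15 7 3 16 5 11 9 6 14 1)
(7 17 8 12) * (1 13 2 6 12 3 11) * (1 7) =(1 13 2 6 12)(3 11 7 17 8) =[0, 13, 6, 11, 4, 5, 12, 17, 3, 9, 10, 7, 1, 2, 14, 15, 16, 8]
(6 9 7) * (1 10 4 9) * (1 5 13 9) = (1 10 4)(5 13 9 7 6) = [0, 10, 2, 3, 1, 13, 5, 6, 8, 7, 4, 11, 12, 9]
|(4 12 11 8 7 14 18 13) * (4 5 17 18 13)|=10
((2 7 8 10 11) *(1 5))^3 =((1 5)(2 7 8 10 11))^3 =(1 5)(2 10 7 11 8)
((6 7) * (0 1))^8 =((0 1)(6 7))^8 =(7)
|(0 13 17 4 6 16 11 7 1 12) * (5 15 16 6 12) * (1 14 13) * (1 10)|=|(0 10 1 5 15 16 11 7 14 13 17 4 12)|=13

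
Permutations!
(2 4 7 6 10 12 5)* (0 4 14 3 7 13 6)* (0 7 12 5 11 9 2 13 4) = (2 14 3 12 11 9)(5 13 6 10) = [0, 1, 14, 12, 4, 13, 10, 7, 8, 2, 5, 9, 11, 6, 3]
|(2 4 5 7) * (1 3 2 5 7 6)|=|(1 3 2 4 7 5 6)|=7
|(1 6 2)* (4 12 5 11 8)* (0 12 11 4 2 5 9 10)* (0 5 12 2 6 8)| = |(0 2 1 8 6 12 9 10 5 4 11)| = 11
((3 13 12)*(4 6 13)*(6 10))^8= (3 10 13)(4 6 12)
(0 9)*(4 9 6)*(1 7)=(0 6 4 9)(1 7)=[6, 7, 2, 3, 9, 5, 4, 1, 8, 0]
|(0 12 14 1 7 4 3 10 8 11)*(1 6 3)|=24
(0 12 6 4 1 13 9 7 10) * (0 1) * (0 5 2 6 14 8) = (0 12 14 8)(1 13 9 7 10)(2 6 4 5) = [12, 13, 6, 3, 5, 2, 4, 10, 0, 7, 1, 11, 14, 9, 8]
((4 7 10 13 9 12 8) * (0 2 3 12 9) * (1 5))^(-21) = (0 7 12)(1 5)(2 10 8)(3 13 4)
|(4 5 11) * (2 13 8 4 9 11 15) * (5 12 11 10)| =|(2 13 8 4 12 11 9 10 5 15)| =10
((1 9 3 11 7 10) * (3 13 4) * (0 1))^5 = (0 3 1 11 9 7 13 10 4)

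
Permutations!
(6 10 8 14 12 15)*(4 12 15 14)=(4 12 14 15 6 10 8)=[0, 1, 2, 3, 12, 5, 10, 7, 4, 9, 8, 11, 14, 13, 15, 6]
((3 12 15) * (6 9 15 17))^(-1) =((3 12 17 6 9 15))^(-1) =(3 15 9 6 17 12)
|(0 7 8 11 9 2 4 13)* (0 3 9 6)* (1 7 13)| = |(0 13 3 9 2 4 1 7 8 11 6)| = 11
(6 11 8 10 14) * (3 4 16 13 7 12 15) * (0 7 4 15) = [7, 1, 2, 15, 16, 5, 11, 12, 10, 9, 14, 8, 0, 4, 6, 3, 13] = (0 7 12)(3 15)(4 16 13)(6 11 8 10 14)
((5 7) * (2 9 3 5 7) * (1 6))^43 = ((1 6)(2 9 3 5))^43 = (1 6)(2 5 3 9)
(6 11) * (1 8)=(1 8)(6 11)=[0, 8, 2, 3, 4, 5, 11, 7, 1, 9, 10, 6]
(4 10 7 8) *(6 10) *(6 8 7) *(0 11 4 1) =[11, 0, 2, 3, 8, 5, 10, 7, 1, 9, 6, 4] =(0 11 4 8 1)(6 10)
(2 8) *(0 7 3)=[7, 1, 8, 0, 4, 5, 6, 3, 2]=(0 7 3)(2 8)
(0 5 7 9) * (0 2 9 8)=(0 5 7 8)(2 9)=[5, 1, 9, 3, 4, 7, 6, 8, 0, 2]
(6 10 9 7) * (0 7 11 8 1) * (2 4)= (0 7 6 10 9 11 8 1)(2 4)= [7, 0, 4, 3, 2, 5, 10, 6, 1, 11, 9, 8]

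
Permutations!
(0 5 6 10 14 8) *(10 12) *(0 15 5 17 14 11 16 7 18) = [17, 1, 2, 3, 4, 6, 12, 18, 15, 9, 11, 16, 10, 13, 8, 5, 7, 14, 0] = (0 17 14 8 15 5 6 12 10 11 16 7 18)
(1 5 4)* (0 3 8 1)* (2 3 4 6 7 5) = (0 4)(1 2 3 8)(5 6 7) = [4, 2, 3, 8, 0, 6, 7, 5, 1]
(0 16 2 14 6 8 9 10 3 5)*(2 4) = (0 16 4 2 14 6 8 9 10 3 5) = [16, 1, 14, 5, 2, 0, 8, 7, 9, 10, 3, 11, 12, 13, 6, 15, 4]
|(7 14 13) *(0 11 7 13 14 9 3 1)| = |(14)(0 11 7 9 3 1)| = 6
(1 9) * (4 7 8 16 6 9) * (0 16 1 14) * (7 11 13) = (0 16 6 9 14)(1 4 11 13 7 8) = [16, 4, 2, 3, 11, 5, 9, 8, 1, 14, 10, 13, 12, 7, 0, 15, 6]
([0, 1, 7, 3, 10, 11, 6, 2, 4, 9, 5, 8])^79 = (2 7)(4 8 11 5 10)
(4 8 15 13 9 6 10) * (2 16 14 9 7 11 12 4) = (2 16 14 9 6 10)(4 8 15 13 7 11 12) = [0, 1, 16, 3, 8, 5, 10, 11, 15, 6, 2, 12, 4, 7, 9, 13, 14]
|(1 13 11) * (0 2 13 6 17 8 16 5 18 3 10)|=13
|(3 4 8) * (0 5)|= 6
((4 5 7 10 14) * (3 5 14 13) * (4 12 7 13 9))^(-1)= (3 13 5)(4 9 10 7 12 14)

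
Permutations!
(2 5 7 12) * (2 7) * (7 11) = (2 5)(7 12 11) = [0, 1, 5, 3, 4, 2, 6, 12, 8, 9, 10, 7, 11]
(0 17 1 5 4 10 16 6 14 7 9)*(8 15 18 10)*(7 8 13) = [17, 5, 2, 3, 13, 4, 14, 9, 15, 0, 16, 11, 12, 7, 8, 18, 6, 1, 10] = (0 17 1 5 4 13 7 9)(6 14 8 15 18 10 16)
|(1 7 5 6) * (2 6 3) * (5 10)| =|(1 7 10 5 3 2 6)| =7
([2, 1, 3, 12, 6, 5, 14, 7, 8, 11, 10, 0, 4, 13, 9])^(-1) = (0 11 9 14 6 4 12 3 2)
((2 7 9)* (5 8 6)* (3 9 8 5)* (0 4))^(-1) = (0 4)(2 9 3 6 8 7)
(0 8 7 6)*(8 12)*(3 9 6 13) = (0 12 8 7 13 3 9 6) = [12, 1, 2, 9, 4, 5, 0, 13, 7, 6, 10, 11, 8, 3]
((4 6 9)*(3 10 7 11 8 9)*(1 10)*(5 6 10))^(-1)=((1 5 6 3)(4 10 7 11 8 9))^(-1)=(1 3 6 5)(4 9 8 11 7 10)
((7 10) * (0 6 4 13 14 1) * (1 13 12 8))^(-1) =((0 6 4 12 8 1)(7 10)(13 14))^(-1) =(0 1 8 12 4 6)(7 10)(13 14)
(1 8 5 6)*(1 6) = (1 8 5) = [0, 8, 2, 3, 4, 1, 6, 7, 5]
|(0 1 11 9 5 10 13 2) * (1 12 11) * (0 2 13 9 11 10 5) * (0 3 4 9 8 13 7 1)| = |(0 12 10 8 13 7 1)(3 4 9)| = 21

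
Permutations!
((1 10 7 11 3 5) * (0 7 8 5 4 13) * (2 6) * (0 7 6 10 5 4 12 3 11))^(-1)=(0 7 13 4 8 10 2 6)(1 5)(3 12)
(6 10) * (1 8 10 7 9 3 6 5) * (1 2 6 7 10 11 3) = (1 8 11 3 7 9)(2 6 10 5) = [0, 8, 6, 7, 4, 2, 10, 9, 11, 1, 5, 3]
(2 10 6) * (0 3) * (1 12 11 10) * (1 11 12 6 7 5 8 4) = (12)(0 3)(1 6 2 11 10 7 5 8 4) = [3, 6, 11, 0, 1, 8, 2, 5, 4, 9, 7, 10, 12]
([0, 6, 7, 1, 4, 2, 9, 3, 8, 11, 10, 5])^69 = (1 2 9 3 5 6 7 11)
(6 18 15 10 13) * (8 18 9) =(6 9 8 18 15 10 13) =[0, 1, 2, 3, 4, 5, 9, 7, 18, 8, 13, 11, 12, 6, 14, 10, 16, 17, 15]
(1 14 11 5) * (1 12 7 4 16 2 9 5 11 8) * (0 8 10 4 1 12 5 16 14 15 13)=(0 8 12 7 1 15 13)(2 9 16)(4 14 10)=[8, 15, 9, 3, 14, 5, 6, 1, 12, 16, 4, 11, 7, 0, 10, 13, 2]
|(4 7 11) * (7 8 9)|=|(4 8 9 7 11)|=5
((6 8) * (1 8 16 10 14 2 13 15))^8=(1 15 13 2 14 10 16 6 8)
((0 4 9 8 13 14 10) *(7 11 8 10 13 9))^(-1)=(0 10 9 8 11 7 4)(13 14)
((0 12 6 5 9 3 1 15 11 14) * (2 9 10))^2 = ((0 12 6 5 10 2 9 3 1 15 11 14))^2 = (0 6 10 9 1 11)(2 3 15 14 12 5)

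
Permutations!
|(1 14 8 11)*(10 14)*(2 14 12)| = |(1 10 12 2 14 8 11)| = 7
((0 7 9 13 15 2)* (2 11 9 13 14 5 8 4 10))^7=((0 7 13 15 11 9 14 5 8 4 10 2))^7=(0 5 13 4 11 2 14 7 8 15 10 9)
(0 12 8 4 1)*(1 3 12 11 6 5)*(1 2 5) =(0 11 6 1)(2 5)(3 12 8 4) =[11, 0, 5, 12, 3, 2, 1, 7, 4, 9, 10, 6, 8]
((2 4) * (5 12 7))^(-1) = ((2 4)(5 12 7))^(-1) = (2 4)(5 7 12)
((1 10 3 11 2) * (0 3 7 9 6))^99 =(11)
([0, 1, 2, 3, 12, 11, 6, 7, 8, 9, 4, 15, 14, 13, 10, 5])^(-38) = (4 14)(5 11 15)(10 12)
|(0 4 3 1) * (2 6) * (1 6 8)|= 7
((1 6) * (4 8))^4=((1 6)(4 8))^4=(8)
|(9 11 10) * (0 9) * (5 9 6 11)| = |(0 6 11 10)(5 9)| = 4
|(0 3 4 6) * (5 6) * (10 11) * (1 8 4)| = 14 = |(0 3 1 8 4 5 6)(10 11)|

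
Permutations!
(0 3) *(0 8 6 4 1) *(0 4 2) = (0 3 8 6 2)(1 4) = [3, 4, 0, 8, 1, 5, 2, 7, 6]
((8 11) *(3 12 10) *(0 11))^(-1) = (0 8 11)(3 10 12) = ((0 11 8)(3 12 10))^(-1)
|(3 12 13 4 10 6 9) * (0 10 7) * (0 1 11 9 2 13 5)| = |(0 10 6 2 13 4 7 1 11 9 3 12 5)| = 13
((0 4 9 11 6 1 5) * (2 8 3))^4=((0 4 9 11 6 1 5)(2 8 3))^4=(0 6 4 1 9 5 11)(2 8 3)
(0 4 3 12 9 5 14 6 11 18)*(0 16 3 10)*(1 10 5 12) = [4, 10, 2, 1, 5, 14, 11, 7, 8, 12, 0, 18, 9, 13, 6, 15, 3, 17, 16] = (0 4 5 14 6 11 18 16 3 1 10)(9 12)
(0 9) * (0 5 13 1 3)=[9, 3, 2, 0, 4, 13, 6, 7, 8, 5, 10, 11, 12, 1]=(0 9 5 13 1 3)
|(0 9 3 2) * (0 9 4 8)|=|(0 4 8)(2 9 3)|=3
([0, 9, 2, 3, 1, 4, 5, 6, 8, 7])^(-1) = (1 4 5 6 7 9)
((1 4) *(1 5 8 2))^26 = ((1 4 5 8 2))^26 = (1 4 5 8 2)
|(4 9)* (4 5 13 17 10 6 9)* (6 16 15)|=8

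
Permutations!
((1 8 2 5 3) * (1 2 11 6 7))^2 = (1 11 7 8 6)(2 3 5)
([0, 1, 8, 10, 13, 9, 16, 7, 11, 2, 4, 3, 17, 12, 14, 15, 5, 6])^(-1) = (2 9 5 16 6 17 12 13 4 10 3 11 8)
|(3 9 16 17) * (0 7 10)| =|(0 7 10)(3 9 16 17)| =12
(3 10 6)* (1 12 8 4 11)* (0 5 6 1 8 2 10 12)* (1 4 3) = (0 5 6 1)(2 10 4 11 8 3 12) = [5, 0, 10, 12, 11, 6, 1, 7, 3, 9, 4, 8, 2]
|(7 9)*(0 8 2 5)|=4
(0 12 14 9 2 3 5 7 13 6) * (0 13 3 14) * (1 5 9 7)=(0 12)(1 5)(2 14 7 3 9)(6 13)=[12, 5, 14, 9, 4, 1, 13, 3, 8, 2, 10, 11, 0, 6, 7]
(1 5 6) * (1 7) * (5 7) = [0, 7, 2, 3, 4, 6, 5, 1] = (1 7)(5 6)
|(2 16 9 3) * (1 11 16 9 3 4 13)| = |(1 11 16 3 2 9 4 13)| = 8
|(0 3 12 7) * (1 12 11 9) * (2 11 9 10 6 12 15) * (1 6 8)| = 6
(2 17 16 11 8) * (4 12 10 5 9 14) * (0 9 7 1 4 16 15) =(0 9 14 16 11 8 2 17 15)(1 4 12 10 5 7) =[9, 4, 17, 3, 12, 7, 6, 1, 2, 14, 5, 8, 10, 13, 16, 0, 11, 15]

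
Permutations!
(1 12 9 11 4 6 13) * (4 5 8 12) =(1 4 6 13)(5 8 12 9 11) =[0, 4, 2, 3, 6, 8, 13, 7, 12, 11, 10, 5, 9, 1]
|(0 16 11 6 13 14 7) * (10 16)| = 8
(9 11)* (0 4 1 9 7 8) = (0 4 1 9 11 7 8) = [4, 9, 2, 3, 1, 5, 6, 8, 0, 11, 10, 7]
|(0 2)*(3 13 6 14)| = |(0 2)(3 13 6 14)| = 4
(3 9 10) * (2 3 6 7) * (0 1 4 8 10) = (0 1 4 8 10 6 7 2 3 9) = [1, 4, 3, 9, 8, 5, 7, 2, 10, 0, 6]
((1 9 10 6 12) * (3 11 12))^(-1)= ((1 9 10 6 3 11 12))^(-1)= (1 12 11 3 6 10 9)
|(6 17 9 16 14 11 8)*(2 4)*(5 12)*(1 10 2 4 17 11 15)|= |(1 10 2 17 9 16 14 15)(5 12)(6 11 8)|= 24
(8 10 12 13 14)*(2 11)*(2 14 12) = (2 11 14 8 10)(12 13) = [0, 1, 11, 3, 4, 5, 6, 7, 10, 9, 2, 14, 13, 12, 8]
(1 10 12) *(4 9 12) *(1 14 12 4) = (1 10)(4 9)(12 14) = [0, 10, 2, 3, 9, 5, 6, 7, 8, 4, 1, 11, 14, 13, 12]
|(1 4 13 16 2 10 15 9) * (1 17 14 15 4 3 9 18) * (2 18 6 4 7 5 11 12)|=66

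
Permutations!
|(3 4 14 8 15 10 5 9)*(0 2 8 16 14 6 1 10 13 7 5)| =|(0 2 8 15 13 7 5 9 3 4 6 1 10)(14 16)| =26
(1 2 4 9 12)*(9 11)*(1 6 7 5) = (1 2 4 11 9 12 6 7 5) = [0, 2, 4, 3, 11, 1, 7, 5, 8, 12, 10, 9, 6]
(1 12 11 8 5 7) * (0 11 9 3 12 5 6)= (0 11 8 6)(1 5 7)(3 12 9)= [11, 5, 2, 12, 4, 7, 0, 1, 6, 3, 10, 8, 9]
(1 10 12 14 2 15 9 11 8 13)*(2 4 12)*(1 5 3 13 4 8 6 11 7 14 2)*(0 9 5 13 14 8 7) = (0 9)(1 10)(2 15 5 3 14 7 8 4 12)(6 11) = [9, 10, 15, 14, 12, 3, 11, 8, 4, 0, 1, 6, 2, 13, 7, 5]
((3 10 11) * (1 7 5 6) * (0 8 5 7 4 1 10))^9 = ((0 8 5 6 10 11 3)(1 4))^9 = (0 5 10 3 8 6 11)(1 4)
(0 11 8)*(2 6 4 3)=[11, 1, 6, 2, 3, 5, 4, 7, 0, 9, 10, 8]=(0 11 8)(2 6 4 3)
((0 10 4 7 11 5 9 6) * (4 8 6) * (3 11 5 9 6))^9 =((0 10 8 3 11 9 4 7 5 6))^9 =(0 6 5 7 4 9 11 3 8 10)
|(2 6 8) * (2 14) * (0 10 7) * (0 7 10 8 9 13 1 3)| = 9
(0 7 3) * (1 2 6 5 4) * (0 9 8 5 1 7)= (1 2 6)(3 9 8 5 4 7)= [0, 2, 6, 9, 7, 4, 1, 3, 5, 8]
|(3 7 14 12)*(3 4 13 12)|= |(3 7 14)(4 13 12)|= 3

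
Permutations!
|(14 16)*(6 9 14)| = 4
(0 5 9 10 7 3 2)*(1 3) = [5, 3, 0, 2, 4, 9, 6, 1, 8, 10, 7] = (0 5 9 10 7 1 3 2)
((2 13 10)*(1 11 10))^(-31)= (1 13 2 10 11)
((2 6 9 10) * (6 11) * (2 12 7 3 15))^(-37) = (2 15 3 7 12 10 9 6 11)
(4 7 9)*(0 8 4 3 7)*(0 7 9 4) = (0 8)(3 9)(4 7) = [8, 1, 2, 9, 7, 5, 6, 4, 0, 3]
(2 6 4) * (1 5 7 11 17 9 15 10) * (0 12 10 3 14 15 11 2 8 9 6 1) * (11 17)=(0 12 10)(1 5 7 2)(3 14 15)(4 8 9 17 6)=[12, 5, 1, 14, 8, 7, 4, 2, 9, 17, 0, 11, 10, 13, 15, 3, 16, 6]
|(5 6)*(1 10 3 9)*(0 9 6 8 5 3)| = 4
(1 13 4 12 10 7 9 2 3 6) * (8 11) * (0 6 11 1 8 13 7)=(0 6 8 1 7 9 2 3 11 13 4 12 10)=[6, 7, 3, 11, 12, 5, 8, 9, 1, 2, 0, 13, 10, 4]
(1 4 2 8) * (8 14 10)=(1 4 2 14 10 8)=[0, 4, 14, 3, 2, 5, 6, 7, 1, 9, 8, 11, 12, 13, 10]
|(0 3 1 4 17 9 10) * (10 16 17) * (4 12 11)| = |(0 3 1 12 11 4 10)(9 16 17)| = 21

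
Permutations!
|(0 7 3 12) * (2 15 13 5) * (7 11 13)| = |(0 11 13 5 2 15 7 3 12)| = 9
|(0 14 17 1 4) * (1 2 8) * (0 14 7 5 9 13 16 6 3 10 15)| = 30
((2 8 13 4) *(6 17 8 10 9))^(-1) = (2 4 13 8 17 6 9 10)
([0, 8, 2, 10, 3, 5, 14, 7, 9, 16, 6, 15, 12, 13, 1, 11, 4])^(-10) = (1 14 6 10 3 4 16 9 8)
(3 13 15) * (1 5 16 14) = (1 5 16 14)(3 13 15) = [0, 5, 2, 13, 4, 16, 6, 7, 8, 9, 10, 11, 12, 15, 1, 3, 14]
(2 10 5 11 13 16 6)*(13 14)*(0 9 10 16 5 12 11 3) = [9, 1, 16, 0, 4, 3, 2, 7, 8, 10, 12, 14, 11, 5, 13, 15, 6] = (0 9 10 12 11 14 13 5 3)(2 16 6)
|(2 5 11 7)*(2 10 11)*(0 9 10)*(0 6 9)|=|(2 5)(6 9 10 11 7)|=10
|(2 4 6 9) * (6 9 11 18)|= |(2 4 9)(6 11 18)|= 3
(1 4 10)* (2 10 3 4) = (1 2 10)(3 4) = [0, 2, 10, 4, 3, 5, 6, 7, 8, 9, 1]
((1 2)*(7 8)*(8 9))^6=((1 2)(7 9 8))^6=(9)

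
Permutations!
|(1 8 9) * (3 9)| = 4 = |(1 8 3 9)|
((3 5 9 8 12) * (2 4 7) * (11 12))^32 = (2 7 4)(3 9 11)(5 8 12) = ((2 4 7)(3 5 9 8 11 12))^32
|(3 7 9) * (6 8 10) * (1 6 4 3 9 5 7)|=6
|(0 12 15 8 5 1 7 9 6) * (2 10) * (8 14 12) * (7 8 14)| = 42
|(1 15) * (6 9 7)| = 6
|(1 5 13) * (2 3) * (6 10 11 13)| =|(1 5 6 10 11 13)(2 3)| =6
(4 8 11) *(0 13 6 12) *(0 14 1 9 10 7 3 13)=[0, 9, 2, 13, 8, 5, 12, 3, 11, 10, 7, 4, 14, 6, 1]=(1 9 10 7 3 13 6 12 14)(4 8 11)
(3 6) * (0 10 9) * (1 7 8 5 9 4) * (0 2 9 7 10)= [0, 10, 9, 6, 1, 7, 3, 8, 5, 2, 4]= (1 10 4)(2 9)(3 6)(5 7 8)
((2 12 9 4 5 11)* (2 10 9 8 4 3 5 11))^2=((2 12 8 4 11 10 9 3 5))^2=(2 8 11 9 5 12 4 10 3)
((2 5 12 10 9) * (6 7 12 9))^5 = (2 9 5)(6 7 12 10)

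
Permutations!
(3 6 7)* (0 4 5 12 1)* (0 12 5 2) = (0 4 2)(1 12)(3 6 7) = [4, 12, 0, 6, 2, 5, 7, 3, 8, 9, 10, 11, 1]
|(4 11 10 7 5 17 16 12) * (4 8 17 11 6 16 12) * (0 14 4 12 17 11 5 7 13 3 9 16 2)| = 40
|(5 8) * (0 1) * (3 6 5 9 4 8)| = 6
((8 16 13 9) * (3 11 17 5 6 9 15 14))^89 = ((3 11 17 5 6 9 8 16 13 15 14))^89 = (3 11 17 5 6 9 8 16 13 15 14)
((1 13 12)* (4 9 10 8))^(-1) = ((1 13 12)(4 9 10 8))^(-1) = (1 12 13)(4 8 10 9)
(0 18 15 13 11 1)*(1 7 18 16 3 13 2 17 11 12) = (0 16 3 13 12 1)(2 17 11 7 18 15) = [16, 0, 17, 13, 4, 5, 6, 18, 8, 9, 10, 7, 1, 12, 14, 2, 3, 11, 15]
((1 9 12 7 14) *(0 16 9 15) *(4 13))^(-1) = (0 15 1 14 7 12 9 16)(4 13)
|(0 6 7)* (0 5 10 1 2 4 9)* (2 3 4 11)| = 18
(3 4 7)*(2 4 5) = (2 4 7 3 5) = [0, 1, 4, 5, 7, 2, 6, 3]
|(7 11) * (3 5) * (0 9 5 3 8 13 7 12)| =8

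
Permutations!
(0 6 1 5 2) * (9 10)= (0 6 1 5 2)(9 10)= [6, 5, 0, 3, 4, 2, 1, 7, 8, 10, 9]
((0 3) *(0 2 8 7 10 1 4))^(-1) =(0 4 1 10 7 8 2 3)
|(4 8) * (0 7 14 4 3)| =|(0 7 14 4 8 3)| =6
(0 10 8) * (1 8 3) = [10, 8, 2, 1, 4, 5, 6, 7, 0, 9, 3] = (0 10 3 1 8)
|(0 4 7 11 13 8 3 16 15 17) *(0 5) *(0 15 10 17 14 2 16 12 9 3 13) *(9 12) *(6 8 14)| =20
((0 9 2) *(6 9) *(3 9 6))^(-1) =(0 2 9 3)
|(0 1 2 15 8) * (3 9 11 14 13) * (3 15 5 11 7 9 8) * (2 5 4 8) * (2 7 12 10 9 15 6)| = 30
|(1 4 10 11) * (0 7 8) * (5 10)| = |(0 7 8)(1 4 5 10 11)| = 15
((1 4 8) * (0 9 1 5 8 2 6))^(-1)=((0 9 1 4 2 6)(5 8))^(-1)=(0 6 2 4 1 9)(5 8)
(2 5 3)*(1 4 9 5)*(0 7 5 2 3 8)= (0 7 5 8)(1 4 9 2)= [7, 4, 1, 3, 9, 8, 6, 5, 0, 2]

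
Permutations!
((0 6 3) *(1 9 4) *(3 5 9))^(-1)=((0 6 5 9 4 1 3))^(-1)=(0 3 1 4 9 5 6)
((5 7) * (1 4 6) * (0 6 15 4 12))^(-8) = (15)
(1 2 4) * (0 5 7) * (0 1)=(0 5 7 1 2 4)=[5, 2, 4, 3, 0, 7, 6, 1]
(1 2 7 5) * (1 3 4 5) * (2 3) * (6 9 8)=(1 3 4 5 2 7)(6 9 8)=[0, 3, 7, 4, 5, 2, 9, 1, 6, 8]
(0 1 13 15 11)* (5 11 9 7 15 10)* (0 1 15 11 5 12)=[15, 13, 2, 3, 4, 5, 6, 11, 8, 7, 12, 1, 0, 10, 14, 9]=(0 15 9 7 11 1 13 10 12)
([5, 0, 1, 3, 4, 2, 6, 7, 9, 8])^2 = [2, 5, 0, 3, 4, 1, 6, 7, 8, 9]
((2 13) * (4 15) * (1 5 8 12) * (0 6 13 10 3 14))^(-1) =((0 6 13 2 10 3 14)(1 5 8 12)(4 15))^(-1) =(0 14 3 10 2 13 6)(1 12 8 5)(4 15)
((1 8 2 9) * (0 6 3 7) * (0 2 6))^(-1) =(1 9 2 7 3 6 8)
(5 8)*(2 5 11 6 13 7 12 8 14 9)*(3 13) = (2 5 14 9)(3 13 7 12 8 11 6) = [0, 1, 5, 13, 4, 14, 3, 12, 11, 2, 10, 6, 8, 7, 9]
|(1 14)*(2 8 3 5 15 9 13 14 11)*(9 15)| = |(15)(1 11 2 8 3 5 9 13 14)| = 9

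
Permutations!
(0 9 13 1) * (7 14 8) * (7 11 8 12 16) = (0 9 13 1)(7 14 12 16)(8 11) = [9, 0, 2, 3, 4, 5, 6, 14, 11, 13, 10, 8, 16, 1, 12, 15, 7]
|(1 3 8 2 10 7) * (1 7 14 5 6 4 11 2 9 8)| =14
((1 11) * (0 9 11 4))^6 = ((0 9 11 1 4))^6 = (0 9 11 1 4)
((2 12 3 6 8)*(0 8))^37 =((0 8 2 12 3 6))^37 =(0 8 2 12 3 6)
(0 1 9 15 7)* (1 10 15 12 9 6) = (0 10 15 7)(1 6)(9 12) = [10, 6, 2, 3, 4, 5, 1, 0, 8, 12, 15, 11, 9, 13, 14, 7]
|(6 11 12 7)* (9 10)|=4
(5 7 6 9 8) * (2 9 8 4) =[0, 1, 9, 3, 2, 7, 8, 6, 5, 4] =(2 9 4)(5 7 6 8)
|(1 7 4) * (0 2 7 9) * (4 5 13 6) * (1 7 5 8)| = 10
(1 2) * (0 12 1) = [12, 2, 0, 3, 4, 5, 6, 7, 8, 9, 10, 11, 1] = (0 12 1 2)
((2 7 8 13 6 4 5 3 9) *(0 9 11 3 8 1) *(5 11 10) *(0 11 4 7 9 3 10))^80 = ((0 3)(1 11 10 5 8 13 6 7)(2 9))^80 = (13)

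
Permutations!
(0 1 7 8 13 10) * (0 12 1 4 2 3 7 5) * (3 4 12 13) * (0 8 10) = (0 12 1 5 8 3 7 10 13)(2 4) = [12, 5, 4, 7, 2, 8, 6, 10, 3, 9, 13, 11, 1, 0]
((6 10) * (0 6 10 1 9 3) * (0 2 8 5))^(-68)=(10)(0 3)(1 8)(2 6)(5 9)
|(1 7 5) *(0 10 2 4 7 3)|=|(0 10 2 4 7 5 1 3)|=8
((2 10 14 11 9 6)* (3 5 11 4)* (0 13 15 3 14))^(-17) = ((0 13 15 3 5 11 9 6 2 10)(4 14))^(-17) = (0 3 9 10 15 11 2 13 5 6)(4 14)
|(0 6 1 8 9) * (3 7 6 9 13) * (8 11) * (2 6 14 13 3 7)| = 6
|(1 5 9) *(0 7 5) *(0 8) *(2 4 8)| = 8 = |(0 7 5 9 1 2 4 8)|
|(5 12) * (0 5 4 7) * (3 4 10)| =7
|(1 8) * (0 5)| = 2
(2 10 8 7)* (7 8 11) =(2 10 11 7) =[0, 1, 10, 3, 4, 5, 6, 2, 8, 9, 11, 7]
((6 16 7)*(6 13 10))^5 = ((6 16 7 13 10))^5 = (16)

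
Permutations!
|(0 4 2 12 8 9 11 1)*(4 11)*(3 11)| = 20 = |(0 3 11 1)(2 12 8 9 4)|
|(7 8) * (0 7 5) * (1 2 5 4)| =|(0 7 8 4 1 2 5)| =7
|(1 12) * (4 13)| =2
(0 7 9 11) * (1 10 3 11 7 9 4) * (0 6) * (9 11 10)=(0 11 6)(1 9 7 4)(3 10)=[11, 9, 2, 10, 1, 5, 0, 4, 8, 7, 3, 6]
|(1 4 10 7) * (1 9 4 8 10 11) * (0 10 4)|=|(0 10 7 9)(1 8 4 11)|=4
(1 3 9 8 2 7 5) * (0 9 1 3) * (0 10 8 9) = (1 10 8 2 7 5 3) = [0, 10, 7, 1, 4, 3, 6, 5, 2, 9, 8]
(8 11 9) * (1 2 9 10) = [0, 2, 9, 3, 4, 5, 6, 7, 11, 8, 1, 10] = (1 2 9 8 11 10)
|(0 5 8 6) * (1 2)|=4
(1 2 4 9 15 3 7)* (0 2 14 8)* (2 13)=[13, 14, 4, 7, 9, 5, 6, 1, 0, 15, 10, 11, 12, 2, 8, 3]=(0 13 2 4 9 15 3 7 1 14 8)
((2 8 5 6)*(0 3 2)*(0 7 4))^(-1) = (0 4 7 6 5 8 2 3)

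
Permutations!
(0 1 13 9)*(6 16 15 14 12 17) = (0 1 13 9)(6 16 15 14 12 17) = [1, 13, 2, 3, 4, 5, 16, 7, 8, 0, 10, 11, 17, 9, 12, 14, 15, 6]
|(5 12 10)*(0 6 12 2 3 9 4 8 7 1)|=12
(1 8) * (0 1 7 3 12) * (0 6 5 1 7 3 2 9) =[7, 8, 9, 12, 4, 1, 5, 2, 3, 0, 10, 11, 6] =(0 7 2 9)(1 8 3 12 6 5)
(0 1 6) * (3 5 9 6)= (0 1 3 5 9 6)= [1, 3, 2, 5, 4, 9, 0, 7, 8, 6]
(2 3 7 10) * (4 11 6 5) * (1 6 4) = [0, 6, 3, 7, 11, 1, 5, 10, 8, 9, 2, 4] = (1 6 5)(2 3 7 10)(4 11)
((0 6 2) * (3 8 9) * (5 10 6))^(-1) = (0 2 6 10 5)(3 9 8)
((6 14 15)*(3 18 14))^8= (3 15 18 6 14)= ((3 18 14 15 6))^8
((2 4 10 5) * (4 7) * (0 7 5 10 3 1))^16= ((10)(0 7 4 3 1)(2 5))^16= (10)(0 7 4 3 1)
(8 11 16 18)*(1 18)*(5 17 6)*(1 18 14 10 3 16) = [0, 14, 2, 16, 4, 17, 5, 7, 11, 9, 3, 1, 12, 13, 10, 15, 18, 6, 8] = (1 14 10 3 16 18 8 11)(5 17 6)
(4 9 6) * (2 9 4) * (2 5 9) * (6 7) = (5 9 7 6) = [0, 1, 2, 3, 4, 9, 5, 6, 8, 7]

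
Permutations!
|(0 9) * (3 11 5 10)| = 4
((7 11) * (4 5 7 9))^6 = (4 5 7 11 9)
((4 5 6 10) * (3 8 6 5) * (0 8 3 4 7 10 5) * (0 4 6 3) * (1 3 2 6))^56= (10)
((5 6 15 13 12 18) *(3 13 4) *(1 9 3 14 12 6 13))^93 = (4 13 12 15 5 14 6 18)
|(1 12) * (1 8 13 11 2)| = 6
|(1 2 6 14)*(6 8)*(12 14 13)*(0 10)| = 14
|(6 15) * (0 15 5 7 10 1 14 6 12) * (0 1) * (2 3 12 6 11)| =|(0 15 6 5 7 10)(1 14 11 2 3 12)| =6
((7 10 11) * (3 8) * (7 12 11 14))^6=((3 8)(7 10 14)(11 12))^6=(14)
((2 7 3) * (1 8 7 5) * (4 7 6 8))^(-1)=((1 4 7 3 2 5)(6 8))^(-1)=(1 5 2 3 7 4)(6 8)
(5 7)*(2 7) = (2 7 5) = [0, 1, 7, 3, 4, 2, 6, 5]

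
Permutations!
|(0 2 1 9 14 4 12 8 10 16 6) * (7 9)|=|(0 2 1 7 9 14 4 12 8 10 16 6)|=12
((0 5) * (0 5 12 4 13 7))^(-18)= (0 4 7 12 13)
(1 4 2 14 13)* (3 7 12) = (1 4 2 14 13)(3 7 12) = [0, 4, 14, 7, 2, 5, 6, 12, 8, 9, 10, 11, 3, 1, 13]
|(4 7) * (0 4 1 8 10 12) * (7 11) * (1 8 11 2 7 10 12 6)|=|(0 4 2 7 8 12)(1 11 10 6)|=12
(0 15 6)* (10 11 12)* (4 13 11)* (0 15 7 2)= (0 7 2)(4 13 11 12 10)(6 15)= [7, 1, 0, 3, 13, 5, 15, 2, 8, 9, 4, 12, 10, 11, 14, 6]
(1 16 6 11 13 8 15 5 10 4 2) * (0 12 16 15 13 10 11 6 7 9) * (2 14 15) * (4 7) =(0 12 16 4 14 15 5 11 10 7 9)(1 2)(8 13) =[12, 2, 1, 3, 14, 11, 6, 9, 13, 0, 7, 10, 16, 8, 15, 5, 4]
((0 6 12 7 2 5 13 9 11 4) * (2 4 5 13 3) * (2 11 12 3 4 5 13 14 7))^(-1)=((0 6 3 11 13 9 12 2 14 7 5 4))^(-1)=(0 4 5 7 14 2 12 9 13 11 3 6)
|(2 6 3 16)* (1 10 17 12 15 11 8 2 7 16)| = |(1 10 17 12 15 11 8 2 6 3)(7 16)| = 10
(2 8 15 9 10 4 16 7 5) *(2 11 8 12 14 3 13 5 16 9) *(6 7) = (2 12 14 3 13 5 11 8 15)(4 9 10)(6 7 16) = [0, 1, 12, 13, 9, 11, 7, 16, 15, 10, 4, 8, 14, 5, 3, 2, 6]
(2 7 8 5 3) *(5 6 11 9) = (2 7 8 6 11 9 5 3) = [0, 1, 7, 2, 4, 3, 11, 8, 6, 5, 10, 9]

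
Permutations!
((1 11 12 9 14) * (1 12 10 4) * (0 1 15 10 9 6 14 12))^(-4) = ((0 1 11 9 12 6 14)(4 15 10))^(-4) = (0 9 14 11 6 1 12)(4 10 15)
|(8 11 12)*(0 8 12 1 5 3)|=6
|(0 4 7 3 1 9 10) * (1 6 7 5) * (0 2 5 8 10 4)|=|(1 9 4 8 10 2 5)(3 6 7)|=21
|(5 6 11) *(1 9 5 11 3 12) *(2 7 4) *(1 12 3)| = |(12)(1 9 5 6)(2 7 4)| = 12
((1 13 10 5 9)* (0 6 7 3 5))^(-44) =(0 6 7 3 5 9 1 13 10)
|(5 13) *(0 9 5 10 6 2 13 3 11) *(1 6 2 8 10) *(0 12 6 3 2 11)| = 35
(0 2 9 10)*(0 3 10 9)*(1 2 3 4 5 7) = (0 3 10 4 5 7 1 2) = [3, 2, 0, 10, 5, 7, 6, 1, 8, 9, 4]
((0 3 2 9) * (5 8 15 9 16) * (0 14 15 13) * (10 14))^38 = (0 16 13 2 8 3 5)(9 14)(10 15)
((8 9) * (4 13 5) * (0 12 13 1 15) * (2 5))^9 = ((0 12 13 2 5 4 1 15)(8 9))^9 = (0 12 13 2 5 4 1 15)(8 9)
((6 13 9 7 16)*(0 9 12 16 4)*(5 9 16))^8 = ((0 16 6 13 12 5 9 7 4))^8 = (0 4 7 9 5 12 13 6 16)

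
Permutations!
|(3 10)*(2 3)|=3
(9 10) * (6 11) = (6 11)(9 10) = [0, 1, 2, 3, 4, 5, 11, 7, 8, 10, 9, 6]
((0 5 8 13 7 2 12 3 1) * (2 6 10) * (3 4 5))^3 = ((0 3 1)(2 12 4 5 8 13 7 6 10))^3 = (2 5 7)(4 13 10)(6 12 8)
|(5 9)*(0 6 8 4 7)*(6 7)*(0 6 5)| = 7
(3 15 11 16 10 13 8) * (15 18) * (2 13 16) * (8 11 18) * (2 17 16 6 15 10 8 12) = (2 13 11 17 16 8 3 12)(6 15 18 10) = [0, 1, 13, 12, 4, 5, 15, 7, 3, 9, 6, 17, 2, 11, 14, 18, 8, 16, 10]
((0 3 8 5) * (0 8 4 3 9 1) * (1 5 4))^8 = (0 9 5 8 4 3 1)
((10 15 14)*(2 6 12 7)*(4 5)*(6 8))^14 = (2 7 12 6 8)(10 14 15) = ((2 8 6 12 7)(4 5)(10 15 14))^14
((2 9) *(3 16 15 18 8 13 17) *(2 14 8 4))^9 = (2 18 16 17 8 9 4 15 3 13 14)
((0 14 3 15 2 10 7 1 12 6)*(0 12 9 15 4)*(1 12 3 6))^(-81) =((0 14 6 3 4)(1 9 15 2 10 7 12))^(-81) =(0 4 3 6 14)(1 2 12 15 7 9 10)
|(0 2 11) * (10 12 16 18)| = |(0 2 11)(10 12 16 18)| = 12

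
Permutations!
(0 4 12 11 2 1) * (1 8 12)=[4, 0, 8, 3, 1, 5, 6, 7, 12, 9, 10, 2, 11]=(0 4 1)(2 8 12 11)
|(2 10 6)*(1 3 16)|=3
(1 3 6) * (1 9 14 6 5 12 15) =[0, 3, 2, 5, 4, 12, 9, 7, 8, 14, 10, 11, 15, 13, 6, 1] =(1 3 5 12 15)(6 9 14)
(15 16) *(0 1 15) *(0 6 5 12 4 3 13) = (0 1 15 16 6 5 12 4 3 13) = [1, 15, 2, 13, 3, 12, 5, 7, 8, 9, 10, 11, 4, 0, 14, 16, 6]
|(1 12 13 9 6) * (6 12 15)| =3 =|(1 15 6)(9 12 13)|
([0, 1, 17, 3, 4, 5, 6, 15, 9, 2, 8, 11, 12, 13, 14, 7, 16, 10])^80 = [0, 1, 2, 3, 4, 5, 6, 7, 8, 9, 10, 11, 12, 13, 14, 15, 16, 17]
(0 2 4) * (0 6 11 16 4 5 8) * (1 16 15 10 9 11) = (0 2 5 8)(1 16 4 6)(9 11 15 10) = [2, 16, 5, 3, 6, 8, 1, 7, 0, 11, 9, 15, 12, 13, 14, 10, 4]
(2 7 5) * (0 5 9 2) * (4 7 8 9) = [5, 1, 8, 3, 7, 0, 6, 4, 9, 2] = (0 5)(2 8 9)(4 7)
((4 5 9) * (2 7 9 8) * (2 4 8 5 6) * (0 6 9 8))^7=((0 6 2 7 8 4 9))^7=(9)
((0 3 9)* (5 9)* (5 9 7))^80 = ((0 3 9)(5 7))^80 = (0 9 3)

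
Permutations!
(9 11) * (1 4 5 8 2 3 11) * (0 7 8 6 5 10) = (0 7 8 2 3 11 9 1 4 10)(5 6) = [7, 4, 3, 11, 10, 6, 5, 8, 2, 1, 0, 9]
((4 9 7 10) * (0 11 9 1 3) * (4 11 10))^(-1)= ((0 10 11 9 7 4 1 3))^(-1)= (0 3 1 4 7 9 11 10)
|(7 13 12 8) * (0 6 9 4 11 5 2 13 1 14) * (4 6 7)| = |(0 7 1 14)(2 13 12 8 4 11 5)(6 9)| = 28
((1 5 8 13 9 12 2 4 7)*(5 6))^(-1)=(1 7 4 2 12 9 13 8 5 6)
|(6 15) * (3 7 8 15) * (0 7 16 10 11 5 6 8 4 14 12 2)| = 6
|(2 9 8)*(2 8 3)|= 3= |(2 9 3)|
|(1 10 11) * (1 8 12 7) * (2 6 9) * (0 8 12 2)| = |(0 8 2 6 9)(1 10 11 12 7)| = 5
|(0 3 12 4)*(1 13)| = 4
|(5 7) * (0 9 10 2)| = |(0 9 10 2)(5 7)| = 4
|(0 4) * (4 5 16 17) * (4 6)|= 6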